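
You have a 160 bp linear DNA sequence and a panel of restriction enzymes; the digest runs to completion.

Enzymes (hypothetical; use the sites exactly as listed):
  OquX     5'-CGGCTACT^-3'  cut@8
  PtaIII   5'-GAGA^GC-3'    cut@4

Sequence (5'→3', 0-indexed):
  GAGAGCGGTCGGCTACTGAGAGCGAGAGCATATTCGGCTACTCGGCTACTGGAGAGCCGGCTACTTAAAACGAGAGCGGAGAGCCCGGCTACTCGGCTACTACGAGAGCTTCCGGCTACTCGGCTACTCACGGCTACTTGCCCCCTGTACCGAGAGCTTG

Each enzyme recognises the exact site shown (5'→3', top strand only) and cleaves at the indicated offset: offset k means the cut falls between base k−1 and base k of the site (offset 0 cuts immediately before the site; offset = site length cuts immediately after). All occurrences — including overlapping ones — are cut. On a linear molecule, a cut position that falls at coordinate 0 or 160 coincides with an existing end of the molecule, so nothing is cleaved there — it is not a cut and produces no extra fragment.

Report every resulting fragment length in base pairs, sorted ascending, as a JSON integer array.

[4,4,5,5,6,6,7,8,8,8,10,10,10,11,13,13,15,17]

Per-enzyme occurrences:
  OquX CGGCTACT/8: at [9, 34, 42, 57, 85, 93, 112, 120, 130] ⇒ [17, 42, 50, 65, 93, 101, 120, 128, 138]
  PtaIII GAGAGC/4: at [0, 17, 23, 51, 71, 78, 103, 151] ⇒ [4, 21, 27, 55, 75, 82, 107, 155]

All cut coordinates (distinct, sorted): [4, 17, 21, 27, 42, 50, 55, 65, 75, 82, 93, 101, 107, 120, 128, 138, 155]

Fragment lengths:
  [0,4): 4 bp
  [4,17): 13 bp
  [17,21): 4 bp
  [21,27): 6 bp
  [27,42): 15 bp
  [42,50): 8 bp
  [50,55): 5 bp
  [55,65): 10 bp
  [65,75): 10 bp
  [75,82): 7 bp
  [82,93): 11 bp
  [93,101): 8 bp
  [101,107): 6 bp
  [107,120): 13 bp
  [120,128): 8 bp
  [128,138): 10 bp
  [138,155): 17 bp
  [155,160): 5 bp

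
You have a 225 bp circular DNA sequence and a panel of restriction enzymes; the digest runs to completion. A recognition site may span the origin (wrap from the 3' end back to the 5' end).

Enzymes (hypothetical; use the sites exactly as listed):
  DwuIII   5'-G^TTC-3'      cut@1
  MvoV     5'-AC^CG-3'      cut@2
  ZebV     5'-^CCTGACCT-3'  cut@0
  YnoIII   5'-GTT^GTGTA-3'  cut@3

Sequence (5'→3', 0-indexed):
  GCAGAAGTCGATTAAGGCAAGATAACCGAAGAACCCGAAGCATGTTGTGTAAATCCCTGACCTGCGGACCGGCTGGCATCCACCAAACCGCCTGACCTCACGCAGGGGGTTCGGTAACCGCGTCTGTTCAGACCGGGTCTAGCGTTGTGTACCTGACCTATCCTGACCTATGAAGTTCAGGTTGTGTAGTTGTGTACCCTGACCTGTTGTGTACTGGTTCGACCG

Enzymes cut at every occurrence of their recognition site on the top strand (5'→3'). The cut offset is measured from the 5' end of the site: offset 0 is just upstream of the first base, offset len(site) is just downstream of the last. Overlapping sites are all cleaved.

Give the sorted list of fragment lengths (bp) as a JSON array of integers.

Per-enzyme occurrences:
  DwuIII GTTC/1: at [108, 125, 174, 216] ⇒ [109, 126, 175, 217]
  MvoV ACCG/2: at [24, 67, 86, 116, 131, 221] ⇒ [26, 69, 88, 118, 133, 223]
  ZebV CCTGACCT/0: at [55, 90, 151, 161, 197] ⇒ [55, 90, 151, 161, 197]
  YnoIII GTTGTGTA/3: at [43, 143, 180, 188, 205] ⇒ [46, 146, 183, 191, 208]

All cut coordinates (distinct, sorted): [26, 46, 55, 69, 88, 90, 109, 118, 126, 133, 146, 151, 161, 175, 183, 191, 197, 208, 217, 223]

Fragment lengths:
  26→46: 20 bp
  46→55: 9 bp
  55→69: 14 bp
  69→88: 19 bp
  88→90: 2 bp
  90→109: 19 bp
  109→118: 9 bp
  118→126: 8 bp
  126→133: 7 bp
  133→146: 13 bp
  146→151: 5 bp
  151→161: 10 bp
  161→175: 14 bp
  175→183: 8 bp
  183→191: 8 bp
  191→197: 6 bp
  197→208: 11 bp
  208→217: 9 bp
  217→223: 6 bp
  223→26 (wrap): 225-223+26 = 28 bp

[2,5,6,6,7,8,8,8,9,9,9,10,11,13,14,14,19,19,20,28]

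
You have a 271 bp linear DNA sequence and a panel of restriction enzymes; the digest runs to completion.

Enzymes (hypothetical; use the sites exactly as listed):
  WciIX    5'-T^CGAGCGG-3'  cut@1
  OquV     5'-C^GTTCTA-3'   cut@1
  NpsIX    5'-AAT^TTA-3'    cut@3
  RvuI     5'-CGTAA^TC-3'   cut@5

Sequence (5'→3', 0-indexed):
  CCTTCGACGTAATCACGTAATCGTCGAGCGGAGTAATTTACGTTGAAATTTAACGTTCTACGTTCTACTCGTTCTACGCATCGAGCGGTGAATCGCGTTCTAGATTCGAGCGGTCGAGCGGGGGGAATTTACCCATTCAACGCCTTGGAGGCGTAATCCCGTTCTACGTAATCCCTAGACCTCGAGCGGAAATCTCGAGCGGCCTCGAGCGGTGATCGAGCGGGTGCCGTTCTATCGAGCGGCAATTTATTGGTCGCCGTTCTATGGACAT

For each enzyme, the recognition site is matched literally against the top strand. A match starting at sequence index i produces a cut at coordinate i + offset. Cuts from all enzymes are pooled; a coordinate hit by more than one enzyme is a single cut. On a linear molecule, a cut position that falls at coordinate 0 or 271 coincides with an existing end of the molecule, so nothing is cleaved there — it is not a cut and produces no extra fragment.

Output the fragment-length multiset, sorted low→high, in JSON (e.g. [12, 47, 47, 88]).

[4,4,5,7,7,8,8,9,10,10,11,11,11,11,11,12,12,12,12,13,13,13,14,15,28]

Site scan:
  WciIX TCGAGCGG/1: at [23, 80, 105, 113, 181, 194, 204, 215, 234] ⇒ [24, 81, 106, 114, 182, 195, 205, 216, 235]
  OquV CGTTCTA/1: at [53, 60, 69, 95, 159, 227, 257] ⇒ [54, 61, 70, 96, 160, 228, 258]
  NpsIX AATTTA/3: at [34, 46, 125, 243] ⇒ [37, 49, 128, 246]
  RvuI CGTAATC/5: at [7, 15, 151, 166] ⇒ [12, 20, 156, 171]

All cut coordinates (distinct, sorted): [12, 20, 24, 37, 49, 54, 61, 70, 81, 96, 106, 114, 128, 156, 160, 171, 182, 195, 205, 216, 228, 235, 246, 258]

Fragment lengths:
  [0,12): 12 bp
  [12,20): 8 bp
  [20,24): 4 bp
  [24,37): 13 bp
  [37,49): 12 bp
  [49,54): 5 bp
  [54,61): 7 bp
  [61,70): 9 bp
  [70,81): 11 bp
  [81,96): 15 bp
  [96,106): 10 bp
  [106,114): 8 bp
  [114,128): 14 bp
  [128,156): 28 bp
  [156,160): 4 bp
  [160,171): 11 bp
  [171,182): 11 bp
  [182,195): 13 bp
  [195,205): 10 bp
  [205,216): 11 bp
  [216,228): 12 bp
  [228,235): 7 bp
  [235,246): 11 bp
  [246,258): 12 bp
  [258,271): 13 bp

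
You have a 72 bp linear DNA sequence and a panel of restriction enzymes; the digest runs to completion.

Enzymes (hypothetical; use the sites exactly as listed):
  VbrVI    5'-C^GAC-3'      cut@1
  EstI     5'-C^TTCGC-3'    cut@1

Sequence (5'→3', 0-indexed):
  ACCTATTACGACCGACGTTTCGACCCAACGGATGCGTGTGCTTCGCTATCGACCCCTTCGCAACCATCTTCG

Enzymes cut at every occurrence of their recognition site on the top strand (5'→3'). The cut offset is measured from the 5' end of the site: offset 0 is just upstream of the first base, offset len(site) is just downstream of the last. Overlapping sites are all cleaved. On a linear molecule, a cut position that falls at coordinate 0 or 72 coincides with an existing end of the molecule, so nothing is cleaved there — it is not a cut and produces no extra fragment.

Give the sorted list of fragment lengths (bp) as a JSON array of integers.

[4,6,8,9,9,16,20]

Per-enzyme occurrences:
  VbrVI CGAC/1: at [8, 12, 20, 49] ⇒ [9, 13, 21, 50]
  EstI CTTCGC/1: at [40, 55] ⇒ [41, 56]

All cut coordinates (distinct, sorted): [9, 13, 21, 41, 50, 56]

Fragment lengths:
  [0,9): 9 bp
  [9,13): 4 bp
  [13,21): 8 bp
  [21,41): 20 bp
  [41,50): 9 bp
  [50,56): 6 bp
  [56,72): 16 bp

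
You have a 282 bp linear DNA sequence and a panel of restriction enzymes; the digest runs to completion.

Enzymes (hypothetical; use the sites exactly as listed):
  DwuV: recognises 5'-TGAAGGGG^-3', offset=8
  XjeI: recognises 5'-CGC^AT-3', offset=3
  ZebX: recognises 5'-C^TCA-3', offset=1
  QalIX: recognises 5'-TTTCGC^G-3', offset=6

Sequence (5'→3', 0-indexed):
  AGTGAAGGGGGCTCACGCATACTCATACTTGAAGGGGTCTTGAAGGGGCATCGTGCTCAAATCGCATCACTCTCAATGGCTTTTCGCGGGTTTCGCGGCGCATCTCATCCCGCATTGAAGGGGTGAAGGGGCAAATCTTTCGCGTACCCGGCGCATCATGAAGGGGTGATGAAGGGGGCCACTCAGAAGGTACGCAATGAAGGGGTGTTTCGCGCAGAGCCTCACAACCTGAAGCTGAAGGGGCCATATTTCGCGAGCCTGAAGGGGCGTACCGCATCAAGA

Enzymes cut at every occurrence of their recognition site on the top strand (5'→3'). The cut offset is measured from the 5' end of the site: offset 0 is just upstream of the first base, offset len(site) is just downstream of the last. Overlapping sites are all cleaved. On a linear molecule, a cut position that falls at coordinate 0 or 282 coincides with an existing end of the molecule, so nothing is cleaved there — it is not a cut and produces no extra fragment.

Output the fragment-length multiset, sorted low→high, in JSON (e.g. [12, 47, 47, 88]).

Scan for sites:
  DwuV TGAAGGGG/8: at [2, 29, 40, 115, 123, 158, 169, 197, 235, 259] ⇒ [10, 37, 48, 123, 131, 166, 177, 205, 243, 267]
  XjeI CGCAT/3: at [15, 62, 98, 110, 151, 272] ⇒ [18, 65, 101, 113, 154, 275]
  ZebX CTCA/1: at [11, 21, 55, 71, 103, 181, 220] ⇒ [12, 22, 56, 72, 104, 182, 221]
  QalIX TTTCGCG/6: at [81, 90, 137, 207, 248] ⇒ [87, 96, 143, 213, 254]

All cut coordinates (distinct, sorted): [10, 12, 18, 22, 37, 48, 56, 65, 72, 87, 96, 101, 104, 113, 123, 131, 143, 154, 166, 177, 182, 205, 213, 221, 243, 254, 267, 275]

Fragments:
  [0,10): 10 bp
  [10,12): 2 bp
  [12,18): 6 bp
  [18,22): 4 bp
  [22,37): 15 bp
  [37,48): 11 bp
  [48,56): 8 bp
  [56,65): 9 bp
  [65,72): 7 bp
  [72,87): 15 bp
  [87,96): 9 bp
  [96,101): 5 bp
  [101,104): 3 bp
  [104,113): 9 bp
  [113,123): 10 bp
  [123,131): 8 bp
  [131,143): 12 bp
  [143,154): 11 bp
  [154,166): 12 bp
  [166,177): 11 bp
  [177,182): 5 bp
  [182,205): 23 bp
  [205,213): 8 bp
  [213,221): 8 bp
  [221,243): 22 bp
  [243,254): 11 bp
  [254,267): 13 bp
  [267,275): 8 bp
  [275,282): 7 bp

[2,3,4,5,5,6,7,7,8,8,8,8,8,9,9,9,10,10,11,11,11,11,12,12,13,15,15,22,23]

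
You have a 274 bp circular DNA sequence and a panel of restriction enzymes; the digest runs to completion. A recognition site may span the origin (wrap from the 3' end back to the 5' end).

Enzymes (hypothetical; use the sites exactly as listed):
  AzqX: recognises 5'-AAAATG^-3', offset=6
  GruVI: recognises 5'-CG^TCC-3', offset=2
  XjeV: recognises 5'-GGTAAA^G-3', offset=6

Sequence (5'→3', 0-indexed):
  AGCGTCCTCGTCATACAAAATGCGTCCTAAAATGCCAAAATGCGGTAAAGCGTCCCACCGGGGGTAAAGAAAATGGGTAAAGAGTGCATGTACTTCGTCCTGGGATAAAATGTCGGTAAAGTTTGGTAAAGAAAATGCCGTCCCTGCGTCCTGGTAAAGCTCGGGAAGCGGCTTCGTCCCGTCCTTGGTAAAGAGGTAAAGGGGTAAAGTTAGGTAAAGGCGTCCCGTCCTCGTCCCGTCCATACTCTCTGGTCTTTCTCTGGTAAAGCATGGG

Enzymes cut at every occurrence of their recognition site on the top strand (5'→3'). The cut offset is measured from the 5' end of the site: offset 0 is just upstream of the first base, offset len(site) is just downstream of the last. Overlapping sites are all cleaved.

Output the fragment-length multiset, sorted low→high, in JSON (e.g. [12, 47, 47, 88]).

[2,3,3,4,5,5,5,6,6,7,7,7,8,8,8,8,8,10,10,10,10,11,11,15,16,16,18,18,29]

Per-enzyme occurrences:
  AzqX (AAAATG, off=6): starts [16, 28, 36, 69, 106, 131] → cuts [22, 34, 42, 75, 112, 137]
  GruVI (CGTCC, off=2): starts [2, 22, 50, 95, 138, 146, 174, 179, 220, 225, 231, 236] → cuts [4, 24, 52, 97, 140, 148, 176, 181, 222, 227, 233, 238]
  XjeV (GGTAAAG, off=6): starts [43, 62, 75, 114, 124, 152, 186, 194, 202, 212, 261] → cuts [49, 68, 81, 120, 130, 158, 192, 200, 208, 218, 267]

Pooled cuts: [4, 22, 24, 34, 42, 49, 52, 68, 75, 81, 97, 112, 120, 130, 137, 140, 148, 158, 176, 181, 192, 200, 208, 218, 222, 227, 233, 238, 267]

Fragment lengths:
  4→22: 18 bp
  22→24: 2 bp
  24→34: 10 bp
  34→42: 8 bp
  42→49: 7 bp
  49→52: 3 bp
  52→68: 16 bp
  68→75: 7 bp
  75→81: 6 bp
  81→97: 16 bp
  97→112: 15 bp
  112→120: 8 bp
  120→130: 10 bp
  130→137: 7 bp
  137→140: 3 bp
  140→148: 8 bp
  148→158: 10 bp
  158→176: 18 bp
  176→181: 5 bp
  181→192: 11 bp
  192→200: 8 bp
  200→208: 8 bp
  208→218: 10 bp
  218→222: 4 bp
  222→227: 5 bp
  227→233: 6 bp
  233→238: 5 bp
  238→267: 29 bp
  267→4 (wrap): 274-267+4 = 11 bp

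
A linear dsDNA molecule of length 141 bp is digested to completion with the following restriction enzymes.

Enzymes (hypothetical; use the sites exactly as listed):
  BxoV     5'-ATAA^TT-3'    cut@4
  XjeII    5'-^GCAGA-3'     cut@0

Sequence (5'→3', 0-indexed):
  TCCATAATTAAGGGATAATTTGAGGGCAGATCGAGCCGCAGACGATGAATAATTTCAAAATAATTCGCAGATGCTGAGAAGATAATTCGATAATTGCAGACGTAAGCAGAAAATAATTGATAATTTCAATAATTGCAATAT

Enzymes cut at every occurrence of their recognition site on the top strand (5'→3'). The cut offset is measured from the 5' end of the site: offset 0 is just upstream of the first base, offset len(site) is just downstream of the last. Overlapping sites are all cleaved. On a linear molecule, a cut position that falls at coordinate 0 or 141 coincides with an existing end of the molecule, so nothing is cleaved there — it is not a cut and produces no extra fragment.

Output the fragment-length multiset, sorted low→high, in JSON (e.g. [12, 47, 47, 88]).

Scan for sites:
  BxoV ATAATT/4: at [3, 14, 48, 59, 81, 89, 112, 119, 128] ⇒ [7, 18, 52, 63, 85, 93, 116, 123, 132]
  XjeII GCAGA/0: at [25, 37, 66, 95, 105] ⇒ [25, 37, 66, 95, 105]

All cut coordinates (distinct, sorted): [7, 18, 25, 37, 52, 63, 66, 85, 93, 95, 105, 116, 123, 132]

Fragment lengths:
  [0,7): 7 bp
  [7,18): 11 bp
  [18,25): 7 bp
  [25,37): 12 bp
  [37,52): 15 bp
  [52,63): 11 bp
  [63,66): 3 bp
  [66,85): 19 bp
  [85,93): 8 bp
  [93,95): 2 bp
  [95,105): 10 bp
  [105,116): 11 bp
  [116,123): 7 bp
  [123,132): 9 bp
  [132,141): 9 bp

[2,3,7,7,7,8,9,9,10,11,11,11,12,15,19]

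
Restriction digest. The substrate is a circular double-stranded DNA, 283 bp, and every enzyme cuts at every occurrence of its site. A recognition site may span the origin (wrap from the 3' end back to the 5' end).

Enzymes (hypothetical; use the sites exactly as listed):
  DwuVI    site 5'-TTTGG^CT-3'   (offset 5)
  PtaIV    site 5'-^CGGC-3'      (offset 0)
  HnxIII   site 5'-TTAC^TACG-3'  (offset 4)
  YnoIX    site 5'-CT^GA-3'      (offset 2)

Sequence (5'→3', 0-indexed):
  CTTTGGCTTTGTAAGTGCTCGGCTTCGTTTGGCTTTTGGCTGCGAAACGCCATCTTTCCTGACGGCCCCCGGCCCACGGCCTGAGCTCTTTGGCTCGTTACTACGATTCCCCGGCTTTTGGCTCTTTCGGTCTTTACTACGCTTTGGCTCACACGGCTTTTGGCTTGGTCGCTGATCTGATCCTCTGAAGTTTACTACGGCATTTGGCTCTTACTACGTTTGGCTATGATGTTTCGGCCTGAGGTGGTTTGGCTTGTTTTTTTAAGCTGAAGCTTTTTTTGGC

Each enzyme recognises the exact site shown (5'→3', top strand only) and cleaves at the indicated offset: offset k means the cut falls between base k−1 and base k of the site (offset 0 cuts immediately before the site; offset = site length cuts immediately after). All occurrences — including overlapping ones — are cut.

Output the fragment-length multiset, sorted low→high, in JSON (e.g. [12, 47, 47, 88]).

Site scan:
  DwuVI TTTGGCT/5: at [1, 27, 34, 88, 116, 142, 158, 202, 218, 247] ⇒ [6, 32, 39, 93, 121, 147, 163, 207, 223, 252]
  PtaIV CGGC/0: at [19, 62, 69, 76, 111, 153, 197, 234] ⇒ [19, 62, 69, 76, 111, 153, 197, 234]
  HnxIII TTACTACG/4: at [97, 133, 191, 210] ⇒ [101, 137, 195, 214]
  YnoIX CTGA/2: at [58, 80, 171, 176, 184, 238, 266] ⇒ [60, 82, 173, 178, 186, 240, 268]

All cut coordinates (distinct, sorted): [6, 19, 32, 39, 60, 62, 69, 76, 82, 93, 101, 111, 121, 137, 147, 153, 163, 173, 178, 186, 195, 197, 207, 214, 223, 234, 240, 252, 268]

Fragments:
  6→19: 13 bp
  19→32: 13 bp
  32→39: 7 bp
  39→60: 21 bp
  60→62: 2 bp
  62→69: 7 bp
  69→76: 7 bp
  76→82: 6 bp
  82→93: 11 bp
  93→101: 8 bp
  101→111: 10 bp
  111→121: 10 bp
  121→137: 16 bp
  137→147: 10 bp
  147→153: 6 bp
  153→163: 10 bp
  163→173: 10 bp
  173→178: 5 bp
  178→186: 8 bp
  186→195: 9 bp
  195→197: 2 bp
  197→207: 10 bp
  207→214: 7 bp
  214→223: 9 bp
  223→234: 11 bp
  234→240: 6 bp
  240→252: 12 bp
  252→268: 16 bp
  268→6 (wrap): 283-268+6 = 21 bp

[2,2,5,6,6,6,7,7,7,7,8,8,9,9,10,10,10,10,10,10,11,11,12,13,13,16,16,21,21]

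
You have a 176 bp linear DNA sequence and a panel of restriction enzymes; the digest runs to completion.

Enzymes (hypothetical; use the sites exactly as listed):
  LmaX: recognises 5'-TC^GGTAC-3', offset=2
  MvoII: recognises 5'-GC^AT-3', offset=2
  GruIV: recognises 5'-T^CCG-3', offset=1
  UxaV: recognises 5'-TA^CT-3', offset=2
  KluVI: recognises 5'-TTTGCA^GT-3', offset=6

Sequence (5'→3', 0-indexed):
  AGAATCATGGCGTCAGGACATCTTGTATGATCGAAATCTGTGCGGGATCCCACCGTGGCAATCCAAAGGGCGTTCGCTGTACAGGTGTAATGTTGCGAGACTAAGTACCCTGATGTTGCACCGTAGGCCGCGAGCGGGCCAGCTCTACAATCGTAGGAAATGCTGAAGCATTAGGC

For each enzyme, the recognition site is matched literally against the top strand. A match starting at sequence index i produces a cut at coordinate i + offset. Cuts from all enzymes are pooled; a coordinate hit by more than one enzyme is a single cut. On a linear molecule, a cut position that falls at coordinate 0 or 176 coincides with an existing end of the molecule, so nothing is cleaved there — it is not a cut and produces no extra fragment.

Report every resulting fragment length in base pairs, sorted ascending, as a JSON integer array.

Site scan:
  LmaX (TCGGTAC, off=2): no sites
  MvoII GCAT/2: at [167] ⇒ [169]
  GruIV (TCCG, off=1): no sites
  UxaV (TACT, off=2): no sites
  KluVI (TTTGCAGT, off=6): no sites

All cut coordinates (distinct, sorted): [169]

Fragment lengths:
  [0,169): 169 bp
  [169,176): 7 bp

[7,169]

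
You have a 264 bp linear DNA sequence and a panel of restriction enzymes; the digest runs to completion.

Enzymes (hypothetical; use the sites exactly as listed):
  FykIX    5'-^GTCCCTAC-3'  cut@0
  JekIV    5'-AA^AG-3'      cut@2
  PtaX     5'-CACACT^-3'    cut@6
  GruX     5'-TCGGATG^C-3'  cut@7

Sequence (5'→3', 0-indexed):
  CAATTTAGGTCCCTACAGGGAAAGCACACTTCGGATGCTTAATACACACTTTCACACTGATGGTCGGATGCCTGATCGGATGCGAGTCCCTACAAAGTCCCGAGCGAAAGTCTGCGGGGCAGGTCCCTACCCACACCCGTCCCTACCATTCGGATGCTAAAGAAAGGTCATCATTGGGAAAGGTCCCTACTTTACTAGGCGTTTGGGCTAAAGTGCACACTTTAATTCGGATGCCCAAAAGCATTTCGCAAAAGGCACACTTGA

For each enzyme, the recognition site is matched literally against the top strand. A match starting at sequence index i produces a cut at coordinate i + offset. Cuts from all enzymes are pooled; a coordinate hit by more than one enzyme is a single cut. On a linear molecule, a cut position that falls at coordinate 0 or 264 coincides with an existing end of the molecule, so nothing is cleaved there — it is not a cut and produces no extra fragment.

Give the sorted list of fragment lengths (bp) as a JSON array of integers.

[2,3,3,4,4,6,7,8,8,8,9,10,10,12,12,12,13,13,13,14,14,16,16,18,29]

Scan for sites:
  FykIX GTCCCTAC/0: at [8, 85, 122, 138, 182] ⇒ [8, 85, 122, 138, 182]
  JekIV AAAG/2: at [20, 93, 106, 158, 162, 178, 209, 237, 250] ⇒ [22, 95, 108, 160, 164, 180, 211, 239, 252]
  PtaX CACACT/6: at [24, 44, 52, 215, 255] ⇒ [30, 50, 58, 221, 261]
  GruX TCGGATGC/7: at [30, 63, 75, 149, 226] ⇒ [37, 70, 82, 156, 233]

Pooled cuts: [8, 22, 30, 37, 50, 58, 70, 82, 85, 95, 108, 122, 138, 156, 160, 164, 180, 182, 211, 221, 233, 239, 252, 261]

Fragments:
  [0,8): 8 bp
  [8,22): 14 bp
  [22,30): 8 bp
  [30,37): 7 bp
  [37,50): 13 bp
  [50,58): 8 bp
  [58,70): 12 bp
  [70,82): 12 bp
  [82,85): 3 bp
  [85,95): 10 bp
  [95,108): 13 bp
  [108,122): 14 bp
  [122,138): 16 bp
  [138,156): 18 bp
  [156,160): 4 bp
  [160,164): 4 bp
  [164,180): 16 bp
  [180,182): 2 bp
  [182,211): 29 bp
  [211,221): 10 bp
  [221,233): 12 bp
  [233,239): 6 bp
  [239,252): 13 bp
  [252,261): 9 bp
  [261,264): 3 bp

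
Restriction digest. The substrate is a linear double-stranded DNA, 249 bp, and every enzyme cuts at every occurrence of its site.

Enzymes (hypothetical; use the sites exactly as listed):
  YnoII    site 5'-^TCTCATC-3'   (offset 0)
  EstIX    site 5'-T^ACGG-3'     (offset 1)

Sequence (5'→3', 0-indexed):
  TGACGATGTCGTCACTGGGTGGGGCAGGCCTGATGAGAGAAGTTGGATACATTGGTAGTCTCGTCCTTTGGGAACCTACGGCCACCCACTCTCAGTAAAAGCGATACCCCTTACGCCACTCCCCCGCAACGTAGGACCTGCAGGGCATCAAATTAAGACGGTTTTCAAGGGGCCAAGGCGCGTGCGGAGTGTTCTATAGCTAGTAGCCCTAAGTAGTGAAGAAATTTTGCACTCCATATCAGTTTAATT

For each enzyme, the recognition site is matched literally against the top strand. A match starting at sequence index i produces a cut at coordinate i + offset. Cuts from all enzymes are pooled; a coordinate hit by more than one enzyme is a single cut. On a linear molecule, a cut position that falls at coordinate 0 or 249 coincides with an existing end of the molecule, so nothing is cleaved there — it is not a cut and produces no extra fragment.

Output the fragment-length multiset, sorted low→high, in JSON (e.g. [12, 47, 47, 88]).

[77,172]

Scan for sites:
  YnoII (TCTCATC, off=0): no sites
  EstIX TACGG/1: at [76] ⇒ [77]

All cut coordinates (distinct, sorted): [77]

Fragments:
  [0,77): 77 bp
  [77,249): 172 bp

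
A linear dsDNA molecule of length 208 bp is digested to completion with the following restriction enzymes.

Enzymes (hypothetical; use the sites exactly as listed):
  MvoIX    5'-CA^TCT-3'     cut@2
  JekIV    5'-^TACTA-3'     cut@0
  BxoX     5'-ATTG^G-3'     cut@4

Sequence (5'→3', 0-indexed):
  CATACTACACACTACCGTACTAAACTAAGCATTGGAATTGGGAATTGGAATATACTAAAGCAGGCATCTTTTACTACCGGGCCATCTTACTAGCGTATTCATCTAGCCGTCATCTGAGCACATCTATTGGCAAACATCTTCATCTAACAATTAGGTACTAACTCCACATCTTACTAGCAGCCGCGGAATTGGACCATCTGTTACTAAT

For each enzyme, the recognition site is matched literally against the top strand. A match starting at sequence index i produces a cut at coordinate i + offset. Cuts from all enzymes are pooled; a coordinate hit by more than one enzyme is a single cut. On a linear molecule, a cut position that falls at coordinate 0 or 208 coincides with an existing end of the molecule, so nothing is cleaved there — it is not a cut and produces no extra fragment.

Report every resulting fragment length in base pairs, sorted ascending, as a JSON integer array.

Site scan:
  MvoIX CATCT/2: at [64, 82, 99, 110, 120, 134, 140, 166, 194] ⇒ [66, 84, 101, 112, 122, 136, 142, 168, 196]
  JekIV TACTA/0: at [2, 17, 52, 71, 87, 155, 171, 201] ⇒ [2, 17, 52, 71, 87, 155, 171, 201]
  BxoX ATTGG/4: at [30, 36, 43, 125, 187] ⇒ [34, 40, 47, 129, 191]

All cut coordinates (distinct, sorted): [2, 17, 34, 40, 47, 52, 66, 71, 84, 87, 101, 112, 122, 129, 136, 142, 155, 168, 171, 191, 196, 201]

Fragment lengths:
  [0,2): 2 bp
  [2,17): 15 bp
  [17,34): 17 bp
  [34,40): 6 bp
  [40,47): 7 bp
  [47,52): 5 bp
  [52,66): 14 bp
  [66,71): 5 bp
  [71,84): 13 bp
  [84,87): 3 bp
  [87,101): 14 bp
  [101,112): 11 bp
  [112,122): 10 bp
  [122,129): 7 bp
  [129,136): 7 bp
  [136,142): 6 bp
  [142,155): 13 bp
  [155,168): 13 bp
  [168,171): 3 bp
  [171,191): 20 bp
  [191,196): 5 bp
  [196,201): 5 bp
  [201,208): 7 bp

[2,3,3,5,5,5,5,6,6,7,7,7,7,10,11,13,13,13,14,14,15,17,20]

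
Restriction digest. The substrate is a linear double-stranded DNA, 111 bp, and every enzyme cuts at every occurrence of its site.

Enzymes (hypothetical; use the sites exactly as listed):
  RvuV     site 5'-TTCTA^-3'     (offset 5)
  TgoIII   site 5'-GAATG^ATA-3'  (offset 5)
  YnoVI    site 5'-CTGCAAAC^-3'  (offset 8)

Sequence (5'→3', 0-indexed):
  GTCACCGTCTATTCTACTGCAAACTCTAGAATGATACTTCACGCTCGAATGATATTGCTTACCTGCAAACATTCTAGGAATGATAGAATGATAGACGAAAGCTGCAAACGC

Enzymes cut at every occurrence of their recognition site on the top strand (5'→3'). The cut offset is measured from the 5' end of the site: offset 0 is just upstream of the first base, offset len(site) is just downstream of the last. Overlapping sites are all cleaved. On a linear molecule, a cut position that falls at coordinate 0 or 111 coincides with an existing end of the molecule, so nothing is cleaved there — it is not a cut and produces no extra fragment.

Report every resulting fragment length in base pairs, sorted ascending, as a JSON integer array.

Per-enzyme occurrences:
  RvuV (TTCTA, off=5): starts [11, 71] → cuts [16, 76]
  TgoIII (GAATGATA, off=5): starts [28, 46, 77, 85] → cuts [33, 51, 82, 90]
  YnoVI (CTGCAAAC, off=8): starts [16, 62, 101] → cuts [24, 70, 109]

All cut coordinates (distinct, sorted): [16, 24, 33, 51, 70, 76, 82, 90, 109]

Fragment lengths:
  [0,16): 16 bp
  [16,24): 8 bp
  [24,33): 9 bp
  [33,51): 18 bp
  [51,70): 19 bp
  [70,76): 6 bp
  [76,82): 6 bp
  [82,90): 8 bp
  [90,109): 19 bp
  [109,111): 2 bp

[2,6,6,8,8,9,16,18,19,19]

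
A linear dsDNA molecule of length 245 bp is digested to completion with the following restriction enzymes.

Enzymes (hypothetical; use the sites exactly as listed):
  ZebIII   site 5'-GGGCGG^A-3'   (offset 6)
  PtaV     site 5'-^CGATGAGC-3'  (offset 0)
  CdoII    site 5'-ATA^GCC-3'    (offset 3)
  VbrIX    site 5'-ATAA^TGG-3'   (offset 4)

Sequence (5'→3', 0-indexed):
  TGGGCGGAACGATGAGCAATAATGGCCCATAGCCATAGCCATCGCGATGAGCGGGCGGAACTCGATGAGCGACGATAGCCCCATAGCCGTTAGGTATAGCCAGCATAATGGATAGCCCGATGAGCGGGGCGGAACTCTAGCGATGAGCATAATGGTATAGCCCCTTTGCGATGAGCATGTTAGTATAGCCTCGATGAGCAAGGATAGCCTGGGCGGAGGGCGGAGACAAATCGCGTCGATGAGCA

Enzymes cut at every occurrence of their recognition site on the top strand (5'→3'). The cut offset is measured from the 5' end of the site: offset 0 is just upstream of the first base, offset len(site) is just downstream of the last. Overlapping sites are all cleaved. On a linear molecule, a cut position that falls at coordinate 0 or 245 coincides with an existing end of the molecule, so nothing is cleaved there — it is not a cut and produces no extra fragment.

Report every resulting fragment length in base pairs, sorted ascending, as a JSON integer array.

[2,3,4,4,6,6,7,7,7,7,8,8,9,9,9,10,10,12,13,13,13,14,15,15,15,19]

Scan for sites:
  ZebIII GGGCGGA/6: at [1, 52, 126, 210, 217] ⇒ [7, 58, 132, 216, 223]
  PtaV CGATGAGC/0: at [9, 44, 62, 117, 140, 168, 191, 236] ⇒ [9, 44, 62, 117, 140, 168, 191, 236]
  CdoII ATAGCC/3: at [28, 34, 74, 82, 95, 111, 156, 184, 203] ⇒ [31, 37, 77, 85, 98, 114, 159, 187, 206]
  VbrIX ATAATGG/4: at [18, 104, 148] ⇒ [22, 108, 152]

All cut coordinates (distinct, sorted): [7, 9, 22, 31, 37, 44, 58, 62, 77, 85, 98, 108, 114, 117, 132, 140, 152, 159, 168, 187, 191, 206, 216, 223, 236]

Fragment lengths:
  [0,7): 7 bp
  [7,9): 2 bp
  [9,22): 13 bp
  [22,31): 9 bp
  [31,37): 6 bp
  [37,44): 7 bp
  [44,58): 14 bp
  [58,62): 4 bp
  [62,77): 15 bp
  [77,85): 8 bp
  [85,98): 13 bp
  [98,108): 10 bp
  [108,114): 6 bp
  [114,117): 3 bp
  [117,132): 15 bp
  [132,140): 8 bp
  [140,152): 12 bp
  [152,159): 7 bp
  [159,168): 9 bp
  [168,187): 19 bp
  [187,191): 4 bp
  [191,206): 15 bp
  [206,216): 10 bp
  [216,223): 7 bp
  [223,236): 13 bp
  [236,245): 9 bp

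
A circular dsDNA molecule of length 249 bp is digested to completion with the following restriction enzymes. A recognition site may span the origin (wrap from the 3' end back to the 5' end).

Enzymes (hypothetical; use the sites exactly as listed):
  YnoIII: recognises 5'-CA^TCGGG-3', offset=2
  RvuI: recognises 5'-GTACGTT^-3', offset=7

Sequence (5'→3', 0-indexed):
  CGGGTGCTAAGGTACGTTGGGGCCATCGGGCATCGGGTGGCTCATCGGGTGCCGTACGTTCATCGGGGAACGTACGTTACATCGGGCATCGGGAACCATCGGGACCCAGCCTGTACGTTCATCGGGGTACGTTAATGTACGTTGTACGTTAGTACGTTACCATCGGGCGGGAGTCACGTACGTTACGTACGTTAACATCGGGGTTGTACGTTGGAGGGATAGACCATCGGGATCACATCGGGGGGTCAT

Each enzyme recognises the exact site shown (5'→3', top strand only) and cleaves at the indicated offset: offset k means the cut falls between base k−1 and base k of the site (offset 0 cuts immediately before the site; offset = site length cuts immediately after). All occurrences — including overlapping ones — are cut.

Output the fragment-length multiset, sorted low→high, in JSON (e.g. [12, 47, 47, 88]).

Per-enzyme occurrences:
  YnoIII CATCGGG/2: at [23, 30, 42, 60, 79, 86, 96, 119, 160, 195, 224, 235, 246] ⇒ [25, 32, 44, 62, 81, 88, 98, 121, 162, 197, 226, 237, 248]
  RvuI GTACGTT/7: at [11, 53, 71, 112, 126, 136, 143, 151, 177, 186, 205] ⇒ [18, 60, 78, 119, 133, 143, 150, 158, 184, 193, 212]

All cut coordinates (distinct, sorted): [18, 25, 32, 44, 60, 62, 78, 81, 88, 98, 119, 121, 133, 143, 150, 158, 162, 184, 193, 197, 212, 226, 237, 248]

Fragment lengths:
  18→25: 7 bp
  25→32: 7 bp
  32→44: 12 bp
  44→60: 16 bp
  60→62: 2 bp
  62→78: 16 bp
  78→81: 3 bp
  81→88: 7 bp
  88→98: 10 bp
  98→119: 21 bp
  119→121: 2 bp
  121→133: 12 bp
  133→143: 10 bp
  143→150: 7 bp
  150→158: 8 bp
  158→162: 4 bp
  162→184: 22 bp
  184→193: 9 bp
  193→197: 4 bp
  197→212: 15 bp
  212→226: 14 bp
  226→237: 11 bp
  237→248: 11 bp
  248→18 (wrap): 249-248+18 = 19 bp

[2,2,3,4,4,7,7,7,7,8,9,10,10,11,11,12,12,14,15,16,16,19,21,22]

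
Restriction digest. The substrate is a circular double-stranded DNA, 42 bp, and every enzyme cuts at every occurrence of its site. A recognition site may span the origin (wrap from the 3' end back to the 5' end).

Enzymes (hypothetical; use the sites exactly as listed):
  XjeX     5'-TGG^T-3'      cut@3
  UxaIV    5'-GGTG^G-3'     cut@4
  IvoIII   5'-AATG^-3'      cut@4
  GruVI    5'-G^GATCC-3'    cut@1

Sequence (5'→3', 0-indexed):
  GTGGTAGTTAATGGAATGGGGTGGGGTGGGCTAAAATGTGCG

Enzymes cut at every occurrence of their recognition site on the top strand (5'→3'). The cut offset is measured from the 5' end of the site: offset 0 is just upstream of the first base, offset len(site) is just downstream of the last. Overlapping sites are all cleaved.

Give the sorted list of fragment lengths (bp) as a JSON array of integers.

Scan for sites:
  XjeX (TGGT, off=3): starts [1] → cuts [4]
  UxaIV (GGTGG, off=4): starts [19, 24, 41] → cuts [3, 23, 28]
  IvoIII (AATG, off=4): starts [9, 14, 34] → cuts [13, 18, 38]
  GruVI (GGATCC, off=1): no sites

Pooled cuts: [3, 4, 13, 18, 23, 28, 38]

Fragment lengths:
  3→4: 1 bp
  4→13: 9 bp
  13→18: 5 bp
  18→23: 5 bp
  23→28: 5 bp
  28→38: 10 bp
  38→3 (wrap): 42-38+3 = 7 bp

[1,5,5,5,7,9,10]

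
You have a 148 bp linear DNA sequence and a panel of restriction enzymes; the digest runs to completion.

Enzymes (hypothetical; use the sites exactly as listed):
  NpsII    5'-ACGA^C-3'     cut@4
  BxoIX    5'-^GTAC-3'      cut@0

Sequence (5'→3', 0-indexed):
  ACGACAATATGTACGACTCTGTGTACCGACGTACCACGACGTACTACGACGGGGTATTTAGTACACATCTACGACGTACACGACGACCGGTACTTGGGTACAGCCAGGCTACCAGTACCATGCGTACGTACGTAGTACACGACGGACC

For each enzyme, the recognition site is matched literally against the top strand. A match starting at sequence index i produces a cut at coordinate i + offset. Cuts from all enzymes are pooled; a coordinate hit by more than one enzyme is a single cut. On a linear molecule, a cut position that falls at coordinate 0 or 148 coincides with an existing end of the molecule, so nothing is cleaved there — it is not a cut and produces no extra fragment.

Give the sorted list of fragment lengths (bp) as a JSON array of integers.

Site scan:
  NpsII ACGAC/4: at [0, 12, 35, 45, 70, 79, 82, 138] ⇒ [4, 16, 39, 49, 74, 83, 86, 142]
  BxoIX GTAC/0: at [10, 22, 30, 40, 60, 75, 89, 97, 114, 123, 127, 134] ⇒ [10, 22, 30, 40, 60, 75, 89, 97, 114, 123, 127, 134]

All cut coordinates (distinct, sorted): [4, 10, 16, 22, 30, 39, 40, 49, 60, 74, 75, 83, 86, 89, 97, 114, 123, 127, 134, 142]

Fragment lengths:
  [0,4): 4 bp
  [4,10): 6 bp
  [10,16): 6 bp
  [16,22): 6 bp
  [22,30): 8 bp
  [30,39): 9 bp
  [39,40): 1 bp
  [40,49): 9 bp
  [49,60): 11 bp
  [60,74): 14 bp
  [74,75): 1 bp
  [75,83): 8 bp
  [83,86): 3 bp
  [86,89): 3 bp
  [89,97): 8 bp
  [97,114): 17 bp
  [114,123): 9 bp
  [123,127): 4 bp
  [127,134): 7 bp
  [134,142): 8 bp
  [142,148): 6 bp

[1,1,3,3,4,4,6,6,6,6,7,8,8,8,8,9,9,9,11,14,17]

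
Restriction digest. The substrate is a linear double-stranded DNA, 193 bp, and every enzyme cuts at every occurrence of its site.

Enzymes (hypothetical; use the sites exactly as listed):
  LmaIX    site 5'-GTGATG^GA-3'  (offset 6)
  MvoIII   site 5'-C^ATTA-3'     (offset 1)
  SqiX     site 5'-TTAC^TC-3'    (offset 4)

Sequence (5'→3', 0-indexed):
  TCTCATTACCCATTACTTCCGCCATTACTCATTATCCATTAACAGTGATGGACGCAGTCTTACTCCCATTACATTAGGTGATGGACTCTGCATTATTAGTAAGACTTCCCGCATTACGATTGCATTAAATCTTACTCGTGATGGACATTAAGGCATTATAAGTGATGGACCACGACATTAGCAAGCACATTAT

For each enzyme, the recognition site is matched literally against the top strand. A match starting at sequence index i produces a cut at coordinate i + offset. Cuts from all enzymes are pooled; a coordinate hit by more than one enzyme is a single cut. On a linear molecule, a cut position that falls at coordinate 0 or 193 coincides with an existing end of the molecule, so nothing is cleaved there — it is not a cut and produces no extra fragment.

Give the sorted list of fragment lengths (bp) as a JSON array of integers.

[2,3,4,4,5,5,5,7,7,8,8,8,9,11,11,12,12,12,13,13,13,21]

Site scan:
  LmaIX GTGATGGA/6: at [44, 77, 137, 161] ⇒ [50, 83, 143, 167]
  MvoIII CATTA/1: at [3, 10, 22, 29, 36, 66, 71, 90, 111, 122, 145, 153, 175, 187] ⇒ [4, 11, 23, 30, 37, 67, 72, 91, 112, 123, 146, 154, 176, 188]
  SqiX TTACTC/4: at [24, 59, 131] ⇒ [28, 63, 135]

All cut coordinates (distinct, sorted): [4, 11, 23, 28, 30, 37, 50, 63, 67, 72, 83, 91, 112, 123, 135, 143, 146, 154, 167, 176, 188]

Fragment lengths:
  [0,4): 4 bp
  [4,11): 7 bp
  [11,23): 12 bp
  [23,28): 5 bp
  [28,30): 2 bp
  [30,37): 7 bp
  [37,50): 13 bp
  [50,63): 13 bp
  [63,67): 4 bp
  [67,72): 5 bp
  [72,83): 11 bp
  [83,91): 8 bp
  [91,112): 21 bp
  [112,123): 11 bp
  [123,135): 12 bp
  [135,143): 8 bp
  [143,146): 3 bp
  [146,154): 8 bp
  [154,167): 13 bp
  [167,176): 9 bp
  [176,188): 12 bp
  [188,193): 5 bp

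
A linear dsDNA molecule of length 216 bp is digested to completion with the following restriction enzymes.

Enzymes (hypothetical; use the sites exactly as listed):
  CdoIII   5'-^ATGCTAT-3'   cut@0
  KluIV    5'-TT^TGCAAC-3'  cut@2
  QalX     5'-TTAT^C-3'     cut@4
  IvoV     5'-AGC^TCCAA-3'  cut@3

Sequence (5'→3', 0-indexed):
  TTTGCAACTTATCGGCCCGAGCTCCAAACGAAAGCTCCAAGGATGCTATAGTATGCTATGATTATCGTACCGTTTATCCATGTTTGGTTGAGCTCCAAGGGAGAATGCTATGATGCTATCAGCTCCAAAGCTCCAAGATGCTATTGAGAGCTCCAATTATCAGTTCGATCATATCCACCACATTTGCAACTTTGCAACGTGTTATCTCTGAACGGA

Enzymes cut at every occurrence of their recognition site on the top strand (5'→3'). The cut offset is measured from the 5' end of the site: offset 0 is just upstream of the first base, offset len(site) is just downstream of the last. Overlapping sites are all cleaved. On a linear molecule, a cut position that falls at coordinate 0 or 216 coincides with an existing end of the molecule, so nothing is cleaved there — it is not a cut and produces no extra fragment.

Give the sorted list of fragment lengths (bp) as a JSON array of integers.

Scan for sites:
  CdoIII ATGCTAT/0: at [42, 52, 104, 112, 137] ⇒ [42, 52, 104, 112, 137]
  KluIV TTTGCAAC/2: at [0, 182, 190] ⇒ [2, 184, 192]
  QalX TTATC/4: at [8, 61, 73, 156, 201] ⇒ [12, 65, 77, 160, 205]
  IvoV AGCTCCAA/3: at [19, 32, 90, 120, 128, 148] ⇒ [22, 35, 93, 123, 131, 151]

All cut coordinates (distinct, sorted): [2, 12, 22, 35, 42, 52, 65, 77, 93, 104, 112, 123, 131, 137, 151, 160, 184, 192, 205]

Fragments:
  [0,2): 2 bp
  [2,12): 10 bp
  [12,22): 10 bp
  [22,35): 13 bp
  [35,42): 7 bp
  [42,52): 10 bp
  [52,65): 13 bp
  [65,77): 12 bp
  [77,93): 16 bp
  [93,104): 11 bp
  [104,112): 8 bp
  [112,123): 11 bp
  [123,131): 8 bp
  [131,137): 6 bp
  [137,151): 14 bp
  [151,160): 9 bp
  [160,184): 24 bp
  [184,192): 8 bp
  [192,205): 13 bp
  [205,216): 11 bp

[2,6,7,8,8,8,9,10,10,10,11,11,11,12,13,13,13,14,16,24]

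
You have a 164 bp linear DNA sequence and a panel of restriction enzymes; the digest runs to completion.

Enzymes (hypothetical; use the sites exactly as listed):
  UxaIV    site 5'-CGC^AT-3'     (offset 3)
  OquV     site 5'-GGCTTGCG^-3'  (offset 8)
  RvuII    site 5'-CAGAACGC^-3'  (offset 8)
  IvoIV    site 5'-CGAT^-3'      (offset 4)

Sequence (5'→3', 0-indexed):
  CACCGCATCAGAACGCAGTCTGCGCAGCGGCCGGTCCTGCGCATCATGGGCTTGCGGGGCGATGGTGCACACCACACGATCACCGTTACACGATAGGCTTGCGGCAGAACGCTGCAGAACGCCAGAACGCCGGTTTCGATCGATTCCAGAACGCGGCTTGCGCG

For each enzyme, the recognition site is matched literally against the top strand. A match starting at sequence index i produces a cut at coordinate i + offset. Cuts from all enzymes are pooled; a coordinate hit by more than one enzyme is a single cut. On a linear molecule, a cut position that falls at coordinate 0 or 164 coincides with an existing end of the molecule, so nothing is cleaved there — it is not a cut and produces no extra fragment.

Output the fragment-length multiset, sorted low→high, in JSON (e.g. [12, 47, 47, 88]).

[2,4,6,7,8,8,9,9,10,10,10,10,14,14,17,26]

Per-enzyme occurrences:
  UxaIV CGCAT/3: at [3, 39] ⇒ [6, 42]
  OquV GGCTTGCG/8: at [48, 95, 154] ⇒ [56, 103, 162]
  RvuII CAGAACGC/8: at [8, 104, 114, 122, 146] ⇒ [16, 112, 122, 130, 154]
  IvoIV CGAT/4: at [59, 76, 90, 136, 140] ⇒ [63, 80, 94, 140, 144]

All cut coordinates (distinct, sorted): [6, 16, 42, 56, 63, 80, 94, 103, 112, 122, 130, 140, 144, 154, 162]

Fragments:
  [0,6): 6 bp
  [6,16): 10 bp
  [16,42): 26 bp
  [42,56): 14 bp
  [56,63): 7 bp
  [63,80): 17 bp
  [80,94): 14 bp
  [94,103): 9 bp
  [103,112): 9 bp
  [112,122): 10 bp
  [122,130): 8 bp
  [130,140): 10 bp
  [140,144): 4 bp
  [144,154): 10 bp
  [154,162): 8 bp
  [162,164): 2 bp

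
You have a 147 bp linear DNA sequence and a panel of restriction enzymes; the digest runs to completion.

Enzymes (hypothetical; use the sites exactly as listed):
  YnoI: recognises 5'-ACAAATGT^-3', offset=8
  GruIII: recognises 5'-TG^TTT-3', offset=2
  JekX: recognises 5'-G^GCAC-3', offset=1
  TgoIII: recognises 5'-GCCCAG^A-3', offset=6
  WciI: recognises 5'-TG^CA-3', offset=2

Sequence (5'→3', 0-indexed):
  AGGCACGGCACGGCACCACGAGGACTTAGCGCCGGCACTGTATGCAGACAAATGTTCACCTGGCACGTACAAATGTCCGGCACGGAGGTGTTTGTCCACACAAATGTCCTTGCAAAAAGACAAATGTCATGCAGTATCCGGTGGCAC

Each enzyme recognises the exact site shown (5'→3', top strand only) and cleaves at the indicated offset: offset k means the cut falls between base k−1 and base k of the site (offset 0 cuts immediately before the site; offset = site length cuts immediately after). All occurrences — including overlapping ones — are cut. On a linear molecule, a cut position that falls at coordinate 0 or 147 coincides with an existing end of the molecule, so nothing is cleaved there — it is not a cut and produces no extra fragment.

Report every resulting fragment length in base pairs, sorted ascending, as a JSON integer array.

Per-enzyme occurrences:
  YnoI ACAAATGT/8: at [47, 68, 99, 119] ⇒ [55, 76, 107, 127]
  GruIII TGTTT/2: at [88] ⇒ [90]
  JekX GGCAC/1: at [1, 6, 11, 33, 61, 78, 142] ⇒ [2, 7, 12, 34, 62, 79, 143]
  TgoIII (GCCCAGA, off=6): no sites
  WciI TGCA/2: at [42, 110, 129] ⇒ [44, 112, 131]

Pooled cuts: [2, 7, 12, 34, 44, 55, 62, 76, 79, 90, 107, 112, 127, 131, 143]

Fragments:
  [0,2): 2 bp
  [2,7): 5 bp
  [7,12): 5 bp
  [12,34): 22 bp
  [34,44): 10 bp
  [44,55): 11 bp
  [55,62): 7 bp
  [62,76): 14 bp
  [76,79): 3 bp
  [79,90): 11 bp
  [90,107): 17 bp
  [107,112): 5 bp
  [112,127): 15 bp
  [127,131): 4 bp
  [131,143): 12 bp
  [143,147): 4 bp

[2,3,4,4,5,5,5,7,10,11,11,12,14,15,17,22]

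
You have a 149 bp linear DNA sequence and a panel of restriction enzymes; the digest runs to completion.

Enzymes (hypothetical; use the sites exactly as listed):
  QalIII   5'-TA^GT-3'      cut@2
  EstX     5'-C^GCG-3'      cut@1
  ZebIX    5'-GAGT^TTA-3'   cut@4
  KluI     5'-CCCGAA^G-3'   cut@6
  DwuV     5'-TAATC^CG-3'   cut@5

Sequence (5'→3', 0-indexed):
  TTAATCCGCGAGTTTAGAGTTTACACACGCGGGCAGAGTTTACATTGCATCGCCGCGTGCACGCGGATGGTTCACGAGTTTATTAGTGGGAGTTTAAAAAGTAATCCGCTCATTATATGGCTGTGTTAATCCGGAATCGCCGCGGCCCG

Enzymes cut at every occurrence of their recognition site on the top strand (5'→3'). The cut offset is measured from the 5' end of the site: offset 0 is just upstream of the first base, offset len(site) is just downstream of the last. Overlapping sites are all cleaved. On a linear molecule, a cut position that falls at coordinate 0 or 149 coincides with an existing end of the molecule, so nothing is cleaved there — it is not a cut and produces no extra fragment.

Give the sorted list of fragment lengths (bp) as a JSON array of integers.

Site scan:
  QalIII TAGT/2: at [83] ⇒ [85]
  EstX CGCG/1: at [6, 27, 53, 61, 140] ⇒ [7, 28, 54, 62, 141]
  ZebIX GAGTTTA/4: at [9, 16, 35, 75, 89] ⇒ [13, 20, 39, 79, 93]
  KluI (CCCGAAG, off=6): no sites
  DwuV TAATCCG/5: at [1, 101, 126] ⇒ [6, 106, 131]

All cut coordinates (distinct, sorted): [6, 7, 13, 20, 28, 39, 54, 62, 79, 85, 93, 106, 131, 141]

Fragment lengths:
  [0,6): 6 bp
  [6,7): 1 bp
  [7,13): 6 bp
  [13,20): 7 bp
  [20,28): 8 bp
  [28,39): 11 bp
  [39,54): 15 bp
  [54,62): 8 bp
  [62,79): 17 bp
  [79,85): 6 bp
  [85,93): 8 bp
  [93,106): 13 bp
  [106,131): 25 bp
  [131,141): 10 bp
  [141,149): 8 bp

[1,6,6,6,7,8,8,8,8,10,11,13,15,17,25]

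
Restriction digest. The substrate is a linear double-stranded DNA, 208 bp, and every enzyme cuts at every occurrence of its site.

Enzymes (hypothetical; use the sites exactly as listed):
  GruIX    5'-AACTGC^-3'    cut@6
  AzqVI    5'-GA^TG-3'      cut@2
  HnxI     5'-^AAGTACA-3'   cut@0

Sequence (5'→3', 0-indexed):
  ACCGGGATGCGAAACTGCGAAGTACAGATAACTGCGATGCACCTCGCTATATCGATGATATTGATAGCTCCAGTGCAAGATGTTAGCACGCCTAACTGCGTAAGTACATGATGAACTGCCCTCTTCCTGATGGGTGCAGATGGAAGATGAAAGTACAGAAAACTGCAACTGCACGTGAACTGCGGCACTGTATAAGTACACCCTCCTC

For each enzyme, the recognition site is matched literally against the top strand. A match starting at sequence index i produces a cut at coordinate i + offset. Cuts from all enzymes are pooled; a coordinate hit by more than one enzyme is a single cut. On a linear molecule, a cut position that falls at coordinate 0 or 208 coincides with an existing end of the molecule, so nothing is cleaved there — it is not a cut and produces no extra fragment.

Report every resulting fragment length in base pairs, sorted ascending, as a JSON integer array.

[1,2,2,3,6,7,7,8,10,10,10,11,11,11,15,16,16,18,19,25]

Site scan:
  GruIX (AACTGC, off=6): starts [12, 29, 93, 113, 160, 166, 177] → cuts [18, 35, 99, 119, 166, 172, 183]
  AzqVI (GATG, off=2): starts [5, 35, 53, 78, 109, 128, 138, 145] → cuts [7, 37, 55, 80, 111, 130, 140, 147]
  HnxI (AAGTACA, off=0): starts [19, 101, 150, 193] → cuts [19, 101, 150, 193]

Pooled cuts: [7, 18, 19, 35, 37, 55, 80, 99, 101, 111, 119, 130, 140, 147, 150, 166, 172, 183, 193]

Fragment lengths:
  [0,7): 7 bp
  [7,18): 11 bp
  [18,19): 1 bp
  [19,35): 16 bp
  [35,37): 2 bp
  [37,55): 18 bp
  [55,80): 25 bp
  [80,99): 19 bp
  [99,101): 2 bp
  [101,111): 10 bp
  [111,119): 8 bp
  [119,130): 11 bp
  [130,140): 10 bp
  [140,147): 7 bp
  [147,150): 3 bp
  [150,166): 16 bp
  [166,172): 6 bp
  [172,183): 11 bp
  [183,193): 10 bp
  [193,208): 15 bp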